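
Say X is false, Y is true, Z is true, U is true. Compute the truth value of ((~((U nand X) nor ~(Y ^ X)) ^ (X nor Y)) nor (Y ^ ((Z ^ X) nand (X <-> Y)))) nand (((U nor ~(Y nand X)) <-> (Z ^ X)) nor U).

U nand X = T nand F = T
Y ^ X = T ^ F = T
~(Y ^ X) = ~T = F
(U nand X) nor ~(Y ^ X) = T nor F = F
~((U nand X) nor ~(Y ^ X)) = ~F = T
X nor Y = F nor T = F
~((U nand X) nor ~(Y ^ X)) ^ (X nor Y) = T ^ F = T
Z ^ X = T ^ F = T
X <-> Y = F <-> T = F
(Z ^ X) nand (X <-> Y) = T nand F = T
Y ^ ((Z ^ X) nand (X <-> Y)) = T ^ T = F
(~((U nand X) nor ~(Y ^ X)) ^ (X nor Y)) nor (Y ^ ((Z ^ X) nand (X <-> Y))) = T nor F = F
Y nand X = T nand F = T
~(Y nand X) = ~T = F
U nor ~(Y nand X) = T nor F = F
Z ^ X = T ^ F = T
(U nor ~(Y nand X)) <-> (Z ^ X) = F <-> T = F
((U nor ~(Y nand X)) <-> (Z ^ X)) nor U = F nor T = F
((~((U nand X) nor ~(Y ^ X)) ^ (X nor Y)) nor (Y ^ ((Z ^ X) nand (X <-> Y)))) nand (((U nor ~(Y nand X)) <-> (Z ^ X)) nor U) = F nand F = T

T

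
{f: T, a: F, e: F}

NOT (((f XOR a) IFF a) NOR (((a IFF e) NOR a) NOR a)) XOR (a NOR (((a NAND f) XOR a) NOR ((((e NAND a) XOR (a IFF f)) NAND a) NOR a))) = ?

F

f XOR a = T XOR F = T
(f XOR a) IFF a = T IFF F = F
a IFF e = F IFF F = T
(a IFF e) NOR a = T NOR F = F
((a IFF e) NOR a) NOR a = F NOR F = T
((f XOR a) IFF a) NOR (((a IFF e) NOR a) NOR a) = F NOR T = F
NOT (((f XOR a) IFF a) NOR (((a IFF e) NOR a) NOR a)) = NOT F = T
a NAND f = F NAND T = T
(a NAND f) XOR a = T XOR F = T
e NAND a = F NAND F = T
a IFF f = F IFF T = F
(e NAND a) XOR (a IFF f) = T XOR F = T
((e NAND a) XOR (a IFF f)) NAND a = T NAND F = T
(((e NAND a) XOR (a IFF f)) NAND a) NOR a = T NOR F = F
((a NAND f) XOR a) NOR ((((e NAND a) XOR (a IFF f)) NAND a) NOR a) = T NOR F = F
a NOR (((a NAND f) XOR a) NOR ((((e NAND a) XOR (a IFF f)) NAND a) NOR a)) = F NOR F = T
NOT (((f XOR a) IFF a) NOR (((a IFF e) NOR a) NOR a)) XOR (a NOR (((a NAND f) XOR a) NOR ((((e NAND a) XOR (a IFF f)) NAND a) NOR a))) = T XOR T = F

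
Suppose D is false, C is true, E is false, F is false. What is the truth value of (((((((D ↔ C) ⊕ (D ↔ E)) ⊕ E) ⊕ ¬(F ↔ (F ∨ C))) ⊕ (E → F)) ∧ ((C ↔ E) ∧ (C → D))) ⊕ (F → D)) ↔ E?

Substituting D=False, C=True, E=False, F=False:
D ↔ C = False ↔ True = False
D ↔ E = False ↔ False = True
(D ↔ C) ⊕ (D ↔ E) = False ⊕ True = True
((D ↔ C) ⊕ (D ↔ E)) ⊕ E = True ⊕ False = True
F ∨ C = False ∨ True = True
F ↔ (F ∨ C) = False ↔ True = False
¬(F ↔ (F ∨ C)) = ¬False = True
(((D ↔ C) ⊕ (D ↔ E)) ⊕ E) ⊕ ¬(F ↔ (F ∨ C)) = True ⊕ True = False
E → F = False → False = True
((((D ↔ C) ⊕ (D ↔ E)) ⊕ E) ⊕ ¬(F ↔ (F ∨ C))) ⊕ (E → F) = False ⊕ True = True
C ↔ E = True ↔ False = False
C → D = True → False = False
(C ↔ E) ∧ (C → D) = False ∧ False = False
(((((D ↔ C) ⊕ (D ↔ E)) ⊕ E) ⊕ ¬(F ↔ (F ∨ C))) ⊕ (E → F)) ∧ ((C ↔ E) ∧ (C → D)) = True ∧ False = False
F → D = False → False = True
((((((D ↔ C) ⊕ (D ↔ E)) ⊕ E) ⊕ ¬(F ↔ (F ∨ C))) ⊕ (E → F)) ∧ ((C ↔ E) ∧ (C → D))) ⊕ (F → D) = False ⊕ True = True
(((((((D ↔ C) ⊕ (D ↔ E)) ⊕ E) ⊕ ¬(F ↔ (F ∨ C))) ⊕ (E → F)) ∧ ((C ↔ E) ∧ (C → D))) ⊕ (F → D)) ↔ E = True ↔ False = False

False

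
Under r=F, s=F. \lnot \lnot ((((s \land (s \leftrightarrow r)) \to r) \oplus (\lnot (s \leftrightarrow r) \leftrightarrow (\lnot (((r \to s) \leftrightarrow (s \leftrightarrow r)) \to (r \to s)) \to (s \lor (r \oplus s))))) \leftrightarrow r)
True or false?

F

s \leftrightarrow r = F \leftrightarrow F = T
s \land (s \leftrightarrow r) = F \land T = F
(s \land (s \leftrightarrow r)) \to r = F \to F = T
s \leftrightarrow r = F \leftrightarrow F = T
\lnot (s \leftrightarrow r) = \lnot T = F
r \to s = F \to F = T
s \leftrightarrow r = F \leftrightarrow F = T
(r \to s) \leftrightarrow (s \leftrightarrow r) = T \leftrightarrow T = T
r \to s = F \to F = T
((r \to s) \leftrightarrow (s \leftrightarrow r)) \to (r \to s) = T \to T = T
\lnot (((r \to s) \leftrightarrow (s \leftrightarrow r)) \to (r \to s)) = \lnot T = F
r \oplus s = F \oplus F = F
s \lor (r \oplus s) = F \lor F = F
\lnot (((r \to s) \leftrightarrow (s \leftrightarrow r)) \to (r \to s)) \to (s \lor (r \oplus s)) = F \to F = T
\lnot (s \leftrightarrow r) \leftrightarrow (\lnot (((r \to s) \leftrightarrow (s \leftrightarrow r)) \to (r \to s)) \to (s \lor (r \oplus s))) = F \leftrightarrow T = F
((s \land (s \leftrightarrow r)) \to r) \oplus (\lnot (s \leftrightarrow r) \leftrightarrow (\lnot (((r \to s) \leftrightarrow (s \leftrightarrow r)) \to (r \to s)) \to (s \lor (r \oplus s)))) = T \oplus F = T
(((s \land (s \leftrightarrow r)) \to r) \oplus (\lnot (s \leftrightarrow r) \leftrightarrow (\lnot (((r \to s) \leftrightarrow (s \leftrightarrow r)) \to (r \to s)) \to (s \lor (r \oplus s))))) \leftrightarrow r = T \leftrightarrow F = F
\lnot ((((s \land (s \leftrightarrow r)) \to r) \oplus (\lnot (s \leftrightarrow r) \leftrightarrow (\lnot (((r \to s) \leftrightarrow (s \leftrightarrow r)) \to (r \to s)) \to (s \lor (r \oplus s))))) \leftrightarrow r) = \lnot F = T
\lnot \lnot ((((s \land (s \leftrightarrow r)) \to r) \oplus (\lnot (s \leftrightarrow r) \leftrightarrow (\lnot (((r \to s) \leftrightarrow (s \leftrightarrow r)) \to (r \to s)) \to (s \lor (r \oplus s))))) \leftrightarrow r) = \lnot T = F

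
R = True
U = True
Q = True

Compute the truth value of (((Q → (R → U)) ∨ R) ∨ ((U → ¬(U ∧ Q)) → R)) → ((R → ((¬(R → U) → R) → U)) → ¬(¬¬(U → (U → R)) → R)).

R → U = True → True = True
Q → (R → U) = True → True = True
(Q → (R → U)) ∨ R = True ∨ True = True
U ∧ Q = True ∧ True = True
¬(U ∧ Q) = ¬True = False
U → ¬(U ∧ Q) = True → False = False
(U → ¬(U ∧ Q)) → R = False → True = True
((Q → (R → U)) ∨ R) ∨ ((U → ¬(U ∧ Q)) → R) = True ∨ True = True
R → U = True → True = True
¬(R → U) = ¬True = False
¬(R → U) → R = False → True = True
(¬(R → U) → R) → U = True → True = True
R → ((¬(R → U) → R) → U) = True → True = True
U → R = True → True = True
U → (U → R) = True → True = True
¬(U → (U → R)) = ¬True = False
¬¬(U → (U → R)) = ¬False = True
¬¬(U → (U → R)) → R = True → True = True
¬(¬¬(U → (U → R)) → R) = ¬True = False
(R → ((¬(R → U) → R) → U)) → ¬(¬¬(U → (U → R)) → R) = True → False = False
(((Q → (R → U)) ∨ R) ∨ ((U → ¬(U ∧ Q)) → R)) → ((R → ((¬(R → U) → R) → U)) → ¬(¬¬(U → (U → R)) → R)) = True → False = False

False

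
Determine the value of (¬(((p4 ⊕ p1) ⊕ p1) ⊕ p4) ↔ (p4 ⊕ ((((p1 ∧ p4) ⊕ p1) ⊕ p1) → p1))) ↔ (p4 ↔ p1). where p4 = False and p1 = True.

False

p4 ⊕ p1 = False ⊕ True = True
(p4 ⊕ p1) ⊕ p1 = True ⊕ True = False
((p4 ⊕ p1) ⊕ p1) ⊕ p4 = False ⊕ False = False
¬(((p4 ⊕ p1) ⊕ p1) ⊕ p4) = ¬False = True
p1 ∧ p4 = True ∧ False = False
(p1 ∧ p4) ⊕ p1 = False ⊕ True = True
((p1 ∧ p4) ⊕ p1) ⊕ p1 = True ⊕ True = False
(((p1 ∧ p4) ⊕ p1) ⊕ p1) → p1 = False → True = True
p4 ⊕ ((((p1 ∧ p4) ⊕ p1) ⊕ p1) → p1) = False ⊕ True = True
¬(((p4 ⊕ p1) ⊕ p1) ⊕ p4) ↔ (p4 ⊕ ((((p1 ∧ p4) ⊕ p1) ⊕ p1) → p1)) = True ↔ True = True
p4 ↔ p1 = False ↔ True = False
(¬(((p4 ⊕ p1) ⊕ p1) ⊕ p4) ↔ (p4 ⊕ ((((p1 ∧ p4) ⊕ p1) ⊕ p1) → p1))) ↔ (p4 ↔ p1) = True ↔ False = False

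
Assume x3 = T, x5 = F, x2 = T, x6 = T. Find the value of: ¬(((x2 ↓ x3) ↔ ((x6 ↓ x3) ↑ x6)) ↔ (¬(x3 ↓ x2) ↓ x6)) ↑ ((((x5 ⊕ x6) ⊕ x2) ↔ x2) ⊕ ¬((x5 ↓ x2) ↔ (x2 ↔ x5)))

x2 ↓ x3 = T ↓ T = F
x6 ↓ x3 = T ↓ T = F
(x6 ↓ x3) ↑ x6 = F ↑ T = T
(x2 ↓ x3) ↔ ((x6 ↓ x3) ↑ x6) = F ↔ T = F
x3 ↓ x2 = T ↓ T = F
¬(x3 ↓ x2) = ¬F = T
¬(x3 ↓ x2) ↓ x6 = T ↓ T = F
((x2 ↓ x3) ↔ ((x6 ↓ x3) ↑ x6)) ↔ (¬(x3 ↓ x2) ↓ x6) = F ↔ F = T
¬(((x2 ↓ x3) ↔ ((x6 ↓ x3) ↑ x6)) ↔ (¬(x3 ↓ x2) ↓ x6)) = ¬T = F
x5 ⊕ x6 = F ⊕ T = T
(x5 ⊕ x6) ⊕ x2 = T ⊕ T = F
((x5 ⊕ x6) ⊕ x2) ↔ x2 = F ↔ T = F
x5 ↓ x2 = F ↓ T = F
x2 ↔ x5 = T ↔ F = F
(x5 ↓ x2) ↔ (x2 ↔ x5) = F ↔ F = T
¬((x5 ↓ x2) ↔ (x2 ↔ x5)) = ¬T = F
(((x5 ⊕ x6) ⊕ x2) ↔ x2) ⊕ ¬((x5 ↓ x2) ↔ (x2 ↔ x5)) = F ⊕ F = F
¬(((x2 ↓ x3) ↔ ((x6 ↓ x3) ↑ x6)) ↔ (¬(x3 ↓ x2) ↓ x6)) ↑ ((((x5 ⊕ x6) ⊕ x2) ↔ x2) ⊕ ¬((x5 ↓ x2) ↔ (x2 ↔ x5))) = F ↑ F = T

T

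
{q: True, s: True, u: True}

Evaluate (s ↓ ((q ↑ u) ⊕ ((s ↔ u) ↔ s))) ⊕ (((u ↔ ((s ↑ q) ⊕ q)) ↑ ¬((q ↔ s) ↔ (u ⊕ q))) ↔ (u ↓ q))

q ↑ u = True ↑ True = False
s ↔ u = True ↔ True = True
(s ↔ u) ↔ s = True ↔ True = True
(q ↑ u) ⊕ ((s ↔ u) ↔ s) = False ⊕ True = True
s ↓ ((q ↑ u) ⊕ ((s ↔ u) ↔ s)) = True ↓ True = False
s ↑ q = True ↑ True = False
(s ↑ q) ⊕ q = False ⊕ True = True
u ↔ ((s ↑ q) ⊕ q) = True ↔ True = True
q ↔ s = True ↔ True = True
u ⊕ q = True ⊕ True = False
(q ↔ s) ↔ (u ⊕ q) = True ↔ False = False
¬((q ↔ s) ↔ (u ⊕ q)) = ¬False = True
(u ↔ ((s ↑ q) ⊕ q)) ↑ ¬((q ↔ s) ↔ (u ⊕ q)) = True ↑ True = False
u ↓ q = True ↓ True = False
((u ↔ ((s ↑ q) ⊕ q)) ↑ ¬((q ↔ s) ↔ (u ⊕ q))) ↔ (u ↓ q) = False ↔ False = True
(s ↓ ((q ↑ u) ⊕ ((s ↔ u) ↔ s))) ⊕ (((u ↔ ((s ↑ q) ⊕ q)) ↑ ¬((q ↔ s) ↔ (u ⊕ q))) ↔ (u ↓ q)) = False ⊕ True = True

True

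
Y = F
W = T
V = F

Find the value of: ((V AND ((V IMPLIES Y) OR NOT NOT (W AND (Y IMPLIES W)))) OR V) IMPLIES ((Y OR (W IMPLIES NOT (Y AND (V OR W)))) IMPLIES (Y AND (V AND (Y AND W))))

T

Substituting Y=F, W=T, V=F:
V IMPLIES Y = F IMPLIES F = T
Y IMPLIES W = F IMPLIES T = T
W AND (Y IMPLIES W) = T AND T = T
NOT (W AND (Y IMPLIES W)) = NOT T = F
NOT NOT (W AND (Y IMPLIES W)) = NOT F = T
(V IMPLIES Y) OR NOT NOT (W AND (Y IMPLIES W)) = T OR T = T
V AND ((V IMPLIES Y) OR NOT NOT (W AND (Y IMPLIES W))) = F AND T = F
(V AND ((V IMPLIES Y) OR NOT NOT (W AND (Y IMPLIES W)))) OR V = F OR F = F
V OR W = F OR T = T
Y AND (V OR W) = F AND T = F
NOT (Y AND (V OR W)) = NOT F = T
W IMPLIES NOT (Y AND (V OR W)) = T IMPLIES T = T
Y OR (W IMPLIES NOT (Y AND (V OR W))) = F OR T = T
Y AND W = F AND T = F
V AND (Y AND W) = F AND F = F
Y AND (V AND (Y AND W)) = F AND F = F
(Y OR (W IMPLIES NOT (Y AND (V OR W)))) IMPLIES (Y AND (V AND (Y AND W))) = T IMPLIES F = F
((V AND ((V IMPLIES Y) OR NOT NOT (W AND (Y IMPLIES W)))) OR V) IMPLIES ((Y OR (W IMPLIES NOT (Y AND (V OR W)))) IMPLIES (Y AND (V AND (Y AND W)))) = F IMPLIES F = T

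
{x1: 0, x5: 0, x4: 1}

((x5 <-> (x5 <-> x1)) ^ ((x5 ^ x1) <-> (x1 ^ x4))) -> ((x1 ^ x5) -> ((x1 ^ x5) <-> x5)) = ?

x5 <-> x1 = 0 <-> 0 = 1
x5 <-> (x5 <-> x1) = 0 <-> 1 = 0
x5 ^ x1 = 0 ^ 0 = 0
x1 ^ x4 = 0 ^ 1 = 1
(x5 ^ x1) <-> (x1 ^ x4) = 0 <-> 1 = 0
(x5 <-> (x5 <-> x1)) ^ ((x5 ^ x1) <-> (x1 ^ x4)) = 0 ^ 0 = 0
x1 ^ x5 = 0 ^ 0 = 0
x1 ^ x5 = 0 ^ 0 = 0
(x1 ^ x5) <-> x5 = 0 <-> 0 = 1
(x1 ^ x5) -> ((x1 ^ x5) <-> x5) = 0 -> 1 = 1
((x5 <-> (x5 <-> x1)) ^ ((x5 ^ x1) <-> (x1 ^ x4))) -> ((x1 ^ x5) -> ((x1 ^ x5) <-> x5)) = 0 -> 1 = 1

1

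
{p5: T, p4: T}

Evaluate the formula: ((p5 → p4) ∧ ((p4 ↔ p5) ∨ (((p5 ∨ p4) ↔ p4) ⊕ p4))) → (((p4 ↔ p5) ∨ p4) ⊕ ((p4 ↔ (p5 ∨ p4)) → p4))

p5 → p4 = T → T = T
p4 ↔ p5 = T ↔ T = T
p5 ∨ p4 = T ∨ T = T
(p5 ∨ p4) ↔ p4 = T ↔ T = T
((p5 ∨ p4) ↔ p4) ⊕ p4 = T ⊕ T = F
(p4 ↔ p5) ∨ (((p5 ∨ p4) ↔ p4) ⊕ p4) = T ∨ F = T
(p5 → p4) ∧ ((p4 ↔ p5) ∨ (((p5 ∨ p4) ↔ p4) ⊕ p4)) = T ∧ T = T
p4 ↔ p5 = T ↔ T = T
(p4 ↔ p5) ∨ p4 = T ∨ T = T
p5 ∨ p4 = T ∨ T = T
p4 ↔ (p5 ∨ p4) = T ↔ T = T
(p4 ↔ (p5 ∨ p4)) → p4 = T → T = T
((p4 ↔ p5) ∨ p4) ⊕ ((p4 ↔ (p5 ∨ p4)) → p4) = T ⊕ T = F
((p5 → p4) ∧ ((p4 ↔ p5) ∨ (((p5 ∨ p4) ↔ p4) ⊕ p4))) → (((p4 ↔ p5) ∨ p4) ⊕ ((p4 ↔ (p5 ∨ p4)) → p4)) = T → F = F

F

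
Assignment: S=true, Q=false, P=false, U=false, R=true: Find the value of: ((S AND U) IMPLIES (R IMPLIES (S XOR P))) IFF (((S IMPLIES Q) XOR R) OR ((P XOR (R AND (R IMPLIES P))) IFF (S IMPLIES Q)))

Substituting S=true, Q=false, P=false, U=false, R=true:
S AND U = true AND false = false
S XOR P = true XOR false = true
R IMPLIES (S XOR P) = true IMPLIES true = true
(S AND U) IMPLIES (R IMPLIES (S XOR P)) = false IMPLIES true = true
S IMPLIES Q = true IMPLIES false = false
(S IMPLIES Q) XOR R = false XOR true = true
R IMPLIES P = true IMPLIES false = false
R AND (R IMPLIES P) = true AND false = false
P XOR (R AND (R IMPLIES P)) = false XOR false = false
S IMPLIES Q = true IMPLIES false = false
(P XOR (R AND (R IMPLIES P))) IFF (S IMPLIES Q) = false IFF false = true
((S IMPLIES Q) XOR R) OR ((P XOR (R AND (R IMPLIES P))) IFF (S IMPLIES Q)) = true OR true = true
((S AND U) IMPLIES (R IMPLIES (S XOR P))) IFF (((S IMPLIES Q) XOR R) OR ((P XOR (R AND (R IMPLIES P))) IFF (S IMPLIES Q))) = true IFF true = true

true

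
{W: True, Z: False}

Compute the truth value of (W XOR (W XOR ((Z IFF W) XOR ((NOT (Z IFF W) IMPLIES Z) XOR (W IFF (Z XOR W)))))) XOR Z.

True

Substituting W=True, Z=False:
Z IFF W = False IFF True = False
Z IFF W = False IFF True = False
NOT (Z IFF W) = NOT False = True
NOT (Z IFF W) IMPLIES Z = True IMPLIES False = False
Z XOR W = False XOR True = True
W IFF (Z XOR W) = True IFF True = True
(NOT (Z IFF W) IMPLIES Z) XOR (W IFF (Z XOR W)) = False XOR True = True
(Z IFF W) XOR ((NOT (Z IFF W) IMPLIES Z) XOR (W IFF (Z XOR W))) = False XOR True = True
W XOR ((Z IFF W) XOR ((NOT (Z IFF W) IMPLIES Z) XOR (W IFF (Z XOR W)))) = True XOR True = False
W XOR (W XOR ((Z IFF W) XOR ((NOT (Z IFF W) IMPLIES Z) XOR (W IFF (Z XOR W))))) = True XOR False = True
(W XOR (W XOR ((Z IFF W) XOR ((NOT (Z IFF W) IMPLIES Z) XOR (W IFF (Z XOR W)))))) XOR Z = True XOR False = True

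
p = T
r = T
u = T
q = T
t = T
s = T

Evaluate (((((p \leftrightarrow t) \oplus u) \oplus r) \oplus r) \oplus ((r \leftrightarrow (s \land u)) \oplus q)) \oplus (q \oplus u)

p \leftrightarrow t = T \leftrightarrow T = T
(p \leftrightarrow t) \oplus u = T \oplus T = F
((p \leftrightarrow t) \oplus u) \oplus r = F \oplus T = T
(((p \leftrightarrow t) \oplus u) \oplus r) \oplus r = T \oplus T = F
s \land u = T \land T = T
r \leftrightarrow (s \land u) = T \leftrightarrow T = T
(r \leftrightarrow (s \land u)) \oplus q = T \oplus T = F
((((p \leftrightarrow t) \oplus u) \oplus r) \oplus r) \oplus ((r \leftrightarrow (s \land u)) \oplus q) = F \oplus F = F
q \oplus u = T \oplus T = F
(((((p \leftrightarrow t) \oplus u) \oplus r) \oplus r) \oplus ((r \leftrightarrow (s \land u)) \oplus q)) \oplus (q \oplus u) = F \oplus F = F

F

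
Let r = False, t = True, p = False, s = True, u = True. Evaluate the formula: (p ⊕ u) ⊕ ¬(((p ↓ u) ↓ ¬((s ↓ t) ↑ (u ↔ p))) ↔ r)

False

Substituting r=False, t=True, p=False, s=True, u=True:
p ⊕ u = False ⊕ True = True
p ↓ u = False ↓ True = False
s ↓ t = True ↓ True = False
u ↔ p = True ↔ False = False
(s ↓ t) ↑ (u ↔ p) = False ↑ False = True
¬((s ↓ t) ↑ (u ↔ p)) = ¬True = False
(p ↓ u) ↓ ¬((s ↓ t) ↑ (u ↔ p)) = False ↓ False = True
((p ↓ u) ↓ ¬((s ↓ t) ↑ (u ↔ p))) ↔ r = True ↔ False = False
¬(((p ↓ u) ↓ ¬((s ↓ t) ↑ (u ↔ p))) ↔ r) = ¬False = True
(p ⊕ u) ⊕ ¬(((p ↓ u) ↓ ¬((s ↓ t) ↑ (u ↔ p))) ↔ r) = True ⊕ True = False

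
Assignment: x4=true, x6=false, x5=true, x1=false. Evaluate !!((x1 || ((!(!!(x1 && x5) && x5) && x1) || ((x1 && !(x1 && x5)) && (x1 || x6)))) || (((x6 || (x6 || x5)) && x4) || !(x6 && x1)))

Substituting x4=true, x6=false, x5=true, x1=false:
x1 && x5 = false && true = false
!(x1 && x5) = !false = true
!!(x1 && x5) = !true = false
!!(x1 && x5) && x5 = false && true = false
!(!!(x1 && x5) && x5) = !false = true
!(!!(x1 && x5) && x5) && x1 = true && false = false
x1 && x5 = false && true = false
!(x1 && x5) = !false = true
x1 && !(x1 && x5) = false && true = false
x1 || x6 = false || false = false
(x1 && !(x1 && x5)) && (x1 || x6) = false && false = false
(!(!!(x1 && x5) && x5) && x1) || ((x1 && !(x1 && x5)) && (x1 || x6)) = false || false = false
x1 || ((!(!!(x1 && x5) && x5) && x1) || ((x1 && !(x1 && x5)) && (x1 || x6))) = false || false = false
x6 || x5 = false || true = true
x6 || (x6 || x5) = false || true = true
(x6 || (x6 || x5)) && x4 = true && true = true
x6 && x1 = false && false = false
!(x6 && x1) = !false = true
((x6 || (x6 || x5)) && x4) || !(x6 && x1) = true || true = true
(x1 || ((!(!!(x1 && x5) && x5) && x1) || ((x1 && !(x1 && x5)) && (x1 || x6)))) || (((x6 || (x6 || x5)) && x4) || !(x6 && x1)) = false || true = true
!((x1 || ((!(!!(x1 && x5) && x5) && x1) || ((x1 && !(x1 && x5)) && (x1 || x6)))) || (((x6 || (x6 || x5)) && x4) || !(x6 && x1))) = !true = false
!!((x1 || ((!(!!(x1 && x5) && x5) && x1) || ((x1 && !(x1 && x5)) && (x1 || x6)))) || (((x6 || (x6 || x5)) && x4) || !(x6 && x1))) = !false = true

true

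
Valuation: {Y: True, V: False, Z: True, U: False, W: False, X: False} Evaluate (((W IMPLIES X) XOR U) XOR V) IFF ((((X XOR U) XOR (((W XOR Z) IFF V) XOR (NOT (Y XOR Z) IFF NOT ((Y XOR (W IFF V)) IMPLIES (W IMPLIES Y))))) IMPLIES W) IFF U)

False

W IMPLIES X = False IMPLIES False = True
(W IMPLIES X) XOR U = True XOR False = True
((W IMPLIES X) XOR U) XOR V = True XOR False = True
X XOR U = False XOR False = False
W XOR Z = False XOR True = True
(W XOR Z) IFF V = True IFF False = False
Y XOR Z = True XOR True = False
NOT (Y XOR Z) = NOT False = True
W IFF V = False IFF False = True
Y XOR (W IFF V) = True XOR True = False
W IMPLIES Y = False IMPLIES True = True
(Y XOR (W IFF V)) IMPLIES (W IMPLIES Y) = False IMPLIES True = True
NOT ((Y XOR (W IFF V)) IMPLIES (W IMPLIES Y)) = NOT True = False
NOT (Y XOR Z) IFF NOT ((Y XOR (W IFF V)) IMPLIES (W IMPLIES Y)) = True IFF False = False
((W XOR Z) IFF V) XOR (NOT (Y XOR Z) IFF NOT ((Y XOR (W IFF V)) IMPLIES (W IMPLIES Y))) = False XOR False = False
(X XOR U) XOR (((W XOR Z) IFF V) XOR (NOT (Y XOR Z) IFF NOT ((Y XOR (W IFF V)) IMPLIES (W IMPLIES Y)))) = False XOR False = False
((X XOR U) XOR (((W XOR Z) IFF V) XOR (NOT (Y XOR Z) IFF NOT ((Y XOR (W IFF V)) IMPLIES (W IMPLIES Y))))) IMPLIES W = False IMPLIES False = True
(((X XOR U) XOR (((W XOR Z) IFF V) XOR (NOT (Y XOR Z) IFF NOT ((Y XOR (W IFF V)) IMPLIES (W IMPLIES Y))))) IMPLIES W) IFF U = True IFF False = False
(((W IMPLIES X) XOR U) XOR V) IFF ((((X XOR U) XOR (((W XOR Z) IFF V) XOR (NOT (Y XOR Z) IFF NOT ((Y XOR (W IFF V)) IMPLIES (W IMPLIES Y))))) IMPLIES W) IFF U) = True IFF False = False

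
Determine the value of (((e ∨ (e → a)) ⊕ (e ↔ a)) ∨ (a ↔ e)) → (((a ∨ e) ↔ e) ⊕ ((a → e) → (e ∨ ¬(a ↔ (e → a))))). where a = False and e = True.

Substituting a=False, e=True:
e → a = True → False = False
e ∨ (e → a) = True ∨ False = True
e ↔ a = True ↔ False = False
(e ∨ (e → a)) ⊕ (e ↔ a) = True ⊕ False = True
a ↔ e = False ↔ True = False
((e ∨ (e → a)) ⊕ (e ↔ a)) ∨ (a ↔ e) = True ∨ False = True
a ∨ e = False ∨ True = True
(a ∨ e) ↔ e = True ↔ True = True
a → e = False → True = True
e → a = True → False = False
a ↔ (e → a) = False ↔ False = True
¬(a ↔ (e → a)) = ¬True = False
e ∨ ¬(a ↔ (e → a)) = True ∨ False = True
(a → e) → (e ∨ ¬(a ↔ (e → a))) = True → True = True
((a ∨ e) ↔ e) ⊕ ((a → e) → (e ∨ ¬(a ↔ (e → a)))) = True ⊕ True = False
(((e ∨ (e → a)) ⊕ (e ↔ a)) ∨ (a ↔ e)) → (((a ∨ e) ↔ e) ⊕ ((a → e) → (e ∨ ¬(a ↔ (e → a))))) = True → False = False

False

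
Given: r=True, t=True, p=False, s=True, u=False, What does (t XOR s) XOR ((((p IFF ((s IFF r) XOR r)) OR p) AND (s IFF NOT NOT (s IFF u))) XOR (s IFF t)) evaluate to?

t XOR s = True XOR True = False
s IFF r = True IFF True = True
(s IFF r) XOR r = True XOR True = False
p IFF ((s IFF r) XOR r) = False IFF False = True
(p IFF ((s IFF r) XOR r)) OR p = True OR False = True
s IFF u = True IFF False = False
NOT (s IFF u) = NOT False = True
NOT NOT (s IFF u) = NOT True = False
s IFF NOT NOT (s IFF u) = True IFF False = False
((p IFF ((s IFF r) XOR r)) OR p) AND (s IFF NOT NOT (s IFF u)) = True AND False = False
s IFF t = True IFF True = True
(((p IFF ((s IFF r) XOR r)) OR p) AND (s IFF NOT NOT (s IFF u))) XOR (s IFF t) = False XOR True = True
(t XOR s) XOR ((((p IFF ((s IFF r) XOR r)) OR p) AND (s IFF NOT NOT (s IFF u))) XOR (s IFF t)) = False XOR True = True

True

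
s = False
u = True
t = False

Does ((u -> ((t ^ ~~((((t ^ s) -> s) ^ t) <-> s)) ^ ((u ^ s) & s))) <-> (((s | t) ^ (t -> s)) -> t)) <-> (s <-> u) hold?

t ^ s = False ^ False = False
(t ^ s) -> s = False -> False = True
((t ^ s) -> s) ^ t = True ^ False = True
(((t ^ s) -> s) ^ t) <-> s = True <-> False = False
~((((t ^ s) -> s) ^ t) <-> s) = ~False = True
~~((((t ^ s) -> s) ^ t) <-> s) = ~True = False
t ^ ~~((((t ^ s) -> s) ^ t) <-> s) = False ^ False = False
u ^ s = True ^ False = True
(u ^ s) & s = True & False = False
(t ^ ~~((((t ^ s) -> s) ^ t) <-> s)) ^ ((u ^ s) & s) = False ^ False = False
u -> ((t ^ ~~((((t ^ s) -> s) ^ t) <-> s)) ^ ((u ^ s) & s)) = True -> False = False
s | t = False | False = False
t -> s = False -> False = True
(s | t) ^ (t -> s) = False ^ True = True
((s | t) ^ (t -> s)) -> t = True -> False = False
(u -> ((t ^ ~~((((t ^ s) -> s) ^ t) <-> s)) ^ ((u ^ s) & s))) <-> (((s | t) ^ (t -> s)) -> t) = False <-> False = True
s <-> u = False <-> True = False
((u -> ((t ^ ~~((((t ^ s) -> s) ^ t) <-> s)) ^ ((u ^ s) & s))) <-> (((s | t) ^ (t -> s)) -> t)) <-> (s <-> u) = True <-> False = False

False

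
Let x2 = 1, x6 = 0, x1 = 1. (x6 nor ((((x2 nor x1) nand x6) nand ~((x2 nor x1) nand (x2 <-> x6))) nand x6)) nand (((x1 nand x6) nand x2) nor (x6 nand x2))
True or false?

x2 nor x1 = 1 nor 1 = 0
(x2 nor x1) nand x6 = 0 nand 0 = 1
x2 nor x1 = 1 nor 1 = 0
x2 <-> x6 = 1 <-> 0 = 0
(x2 nor x1) nand (x2 <-> x6) = 0 nand 0 = 1
~((x2 nor x1) nand (x2 <-> x6)) = ~1 = 0
((x2 nor x1) nand x6) nand ~((x2 nor x1) nand (x2 <-> x6)) = 1 nand 0 = 1
(((x2 nor x1) nand x6) nand ~((x2 nor x1) nand (x2 <-> x6))) nand x6 = 1 nand 0 = 1
x6 nor ((((x2 nor x1) nand x6) nand ~((x2 nor x1) nand (x2 <-> x6))) nand x6) = 0 nor 1 = 0
x1 nand x6 = 1 nand 0 = 1
(x1 nand x6) nand x2 = 1 nand 1 = 0
x6 nand x2 = 0 nand 1 = 1
((x1 nand x6) nand x2) nor (x6 nand x2) = 0 nor 1 = 0
(x6 nor ((((x2 nor x1) nand x6) nand ~((x2 nor x1) nand (x2 <-> x6))) nand x6)) nand (((x1 nand x6) nand x2) nor (x6 nand x2)) = 0 nand 0 = 1

1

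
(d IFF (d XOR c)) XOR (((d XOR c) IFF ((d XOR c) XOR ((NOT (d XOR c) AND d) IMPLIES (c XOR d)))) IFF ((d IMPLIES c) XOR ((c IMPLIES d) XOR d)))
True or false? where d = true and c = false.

d XOR c = true XOR false = true
d IFF (d XOR c) = true IFF true = true
d XOR c = true XOR false = true
d XOR c = true XOR false = true
d XOR c = true XOR false = true
NOT (d XOR c) = NOT true = false
NOT (d XOR c) AND d = false AND true = false
c XOR d = false XOR true = true
(NOT (d XOR c) AND d) IMPLIES (c XOR d) = false IMPLIES true = true
(d XOR c) XOR ((NOT (d XOR c) AND d) IMPLIES (c XOR d)) = true XOR true = false
(d XOR c) IFF ((d XOR c) XOR ((NOT (d XOR c) AND d) IMPLIES (c XOR d))) = true IFF false = false
d IMPLIES c = true IMPLIES false = false
c IMPLIES d = false IMPLIES true = true
(c IMPLIES d) XOR d = true XOR true = false
(d IMPLIES c) XOR ((c IMPLIES d) XOR d) = false XOR false = false
((d XOR c) IFF ((d XOR c) XOR ((NOT (d XOR c) AND d) IMPLIES (c XOR d)))) IFF ((d IMPLIES c) XOR ((c IMPLIES d) XOR d)) = false IFF false = true
(d IFF (d XOR c)) XOR (((d XOR c) IFF ((d XOR c) XOR ((NOT (d XOR c) AND d) IMPLIES (c XOR d)))) IFF ((d IMPLIES c) XOR ((c IMPLIES d) XOR d))) = true XOR true = false

false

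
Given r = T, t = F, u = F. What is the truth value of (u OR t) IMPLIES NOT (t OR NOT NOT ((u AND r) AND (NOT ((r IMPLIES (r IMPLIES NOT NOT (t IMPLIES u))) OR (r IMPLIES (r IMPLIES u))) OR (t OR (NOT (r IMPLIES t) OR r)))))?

T

u OR t = F OR F = F
u AND r = F AND T = F
t IMPLIES u = F IMPLIES F = T
NOT (t IMPLIES u) = NOT T = F
NOT NOT (t IMPLIES u) = NOT F = T
r IMPLIES NOT NOT (t IMPLIES u) = T IMPLIES T = T
r IMPLIES (r IMPLIES NOT NOT (t IMPLIES u)) = T IMPLIES T = T
r IMPLIES u = T IMPLIES F = F
r IMPLIES (r IMPLIES u) = T IMPLIES F = F
(r IMPLIES (r IMPLIES NOT NOT (t IMPLIES u))) OR (r IMPLIES (r IMPLIES u)) = T OR F = T
NOT ((r IMPLIES (r IMPLIES NOT NOT (t IMPLIES u))) OR (r IMPLIES (r IMPLIES u))) = NOT T = F
r IMPLIES t = T IMPLIES F = F
NOT (r IMPLIES t) = NOT F = T
NOT (r IMPLIES t) OR r = T OR T = T
t OR (NOT (r IMPLIES t) OR r) = F OR T = T
NOT ((r IMPLIES (r IMPLIES NOT NOT (t IMPLIES u))) OR (r IMPLIES (r IMPLIES u))) OR (t OR (NOT (r IMPLIES t) OR r)) = F OR T = T
(u AND r) AND (NOT ((r IMPLIES (r IMPLIES NOT NOT (t IMPLIES u))) OR (r IMPLIES (r IMPLIES u))) OR (t OR (NOT (r IMPLIES t) OR r))) = F AND T = F
NOT ((u AND r) AND (NOT ((r IMPLIES (r IMPLIES NOT NOT (t IMPLIES u))) OR (r IMPLIES (r IMPLIES u))) OR (t OR (NOT (r IMPLIES t) OR r)))) = NOT F = T
NOT NOT ((u AND r) AND (NOT ((r IMPLIES (r IMPLIES NOT NOT (t IMPLIES u))) OR (r IMPLIES (r IMPLIES u))) OR (t OR (NOT (r IMPLIES t) OR r)))) = NOT T = F
t OR NOT NOT ((u AND r) AND (NOT ((r IMPLIES (r IMPLIES NOT NOT (t IMPLIES u))) OR (r IMPLIES (r IMPLIES u))) OR (t OR (NOT (r IMPLIES t) OR r)))) = F OR F = F
NOT (t OR NOT NOT ((u AND r) AND (NOT ((r IMPLIES (r IMPLIES NOT NOT (t IMPLIES u))) OR (r IMPLIES (r IMPLIES u))) OR (t OR (NOT (r IMPLIES t) OR r))))) = NOT F = T
(u OR t) IMPLIES NOT (t OR NOT NOT ((u AND r) AND (NOT ((r IMPLIES (r IMPLIES NOT NOT (t IMPLIES u))) OR (r IMPLIES (r IMPLIES u))) OR (t OR (NOT (r IMPLIES t) OR r))))) = F IMPLIES T = T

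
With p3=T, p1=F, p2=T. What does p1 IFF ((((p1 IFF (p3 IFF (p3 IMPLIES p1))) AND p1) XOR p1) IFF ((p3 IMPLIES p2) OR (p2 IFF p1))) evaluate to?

Substituting p3=T, p1=F, p2=T:
p3 IMPLIES p1 = T IMPLIES F = F
p3 IFF (p3 IMPLIES p1) = T IFF F = F
p1 IFF (p3 IFF (p3 IMPLIES p1)) = F IFF F = T
(p1 IFF (p3 IFF (p3 IMPLIES p1))) AND p1 = T AND F = F
((p1 IFF (p3 IFF (p3 IMPLIES p1))) AND p1) XOR p1 = F XOR F = F
p3 IMPLIES p2 = T IMPLIES T = T
p2 IFF p1 = T IFF F = F
(p3 IMPLIES p2) OR (p2 IFF p1) = T OR F = T
(((p1 IFF (p3 IFF (p3 IMPLIES p1))) AND p1) XOR p1) IFF ((p3 IMPLIES p2) OR (p2 IFF p1)) = F IFF T = F
p1 IFF ((((p1 IFF (p3 IFF (p3 IMPLIES p1))) AND p1) XOR p1) IFF ((p3 IMPLIES p2) OR (p2 IFF p1))) = F IFF F = T

T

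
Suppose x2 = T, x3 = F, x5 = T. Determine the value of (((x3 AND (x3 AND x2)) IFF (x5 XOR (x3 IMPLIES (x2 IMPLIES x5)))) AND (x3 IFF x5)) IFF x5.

F

Substituting x2=T, x3=F, x5=T:
x3 AND x2 = F AND T = F
x3 AND (x3 AND x2) = F AND F = F
x2 IMPLIES x5 = T IMPLIES T = T
x3 IMPLIES (x2 IMPLIES x5) = F IMPLIES T = T
x5 XOR (x3 IMPLIES (x2 IMPLIES x5)) = T XOR T = F
(x3 AND (x3 AND x2)) IFF (x5 XOR (x3 IMPLIES (x2 IMPLIES x5))) = F IFF F = T
x3 IFF x5 = F IFF T = F
((x3 AND (x3 AND x2)) IFF (x5 XOR (x3 IMPLIES (x2 IMPLIES x5)))) AND (x3 IFF x5) = T AND F = F
(((x3 AND (x3 AND x2)) IFF (x5 XOR (x3 IMPLIES (x2 IMPLIES x5)))) AND (x3 IFF x5)) IFF x5 = F IFF T = F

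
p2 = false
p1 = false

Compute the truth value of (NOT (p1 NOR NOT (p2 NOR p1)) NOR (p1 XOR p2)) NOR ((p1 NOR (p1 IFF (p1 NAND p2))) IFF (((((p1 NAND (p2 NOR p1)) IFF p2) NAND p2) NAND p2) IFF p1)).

false

p2 NOR p1 = false NOR false = true
NOT (p2 NOR p1) = NOT true = false
p1 NOR NOT (p2 NOR p1) = false NOR false = true
NOT (p1 NOR NOT (p2 NOR p1)) = NOT true = false
p1 XOR p2 = false XOR false = false
NOT (p1 NOR NOT (p2 NOR p1)) NOR (p1 XOR p2) = false NOR false = true
p1 NAND p2 = false NAND false = true
p1 IFF (p1 NAND p2) = false IFF true = false
p1 NOR (p1 IFF (p1 NAND p2)) = false NOR false = true
p2 NOR p1 = false NOR false = true
p1 NAND (p2 NOR p1) = false NAND true = true
(p1 NAND (p2 NOR p1)) IFF p2 = true IFF false = false
((p1 NAND (p2 NOR p1)) IFF p2) NAND p2 = false NAND false = true
(((p1 NAND (p2 NOR p1)) IFF p2) NAND p2) NAND p2 = true NAND false = true
((((p1 NAND (p2 NOR p1)) IFF p2) NAND p2) NAND p2) IFF p1 = true IFF false = false
(p1 NOR (p1 IFF (p1 NAND p2))) IFF (((((p1 NAND (p2 NOR p1)) IFF p2) NAND p2) NAND p2) IFF p1) = true IFF false = false
(NOT (p1 NOR NOT (p2 NOR p1)) NOR (p1 XOR p2)) NOR ((p1 NOR (p1 IFF (p1 NAND p2))) IFF (((((p1 NAND (p2 NOR p1)) IFF p2) NAND p2) NAND p2) IFF p1)) = true NOR false = false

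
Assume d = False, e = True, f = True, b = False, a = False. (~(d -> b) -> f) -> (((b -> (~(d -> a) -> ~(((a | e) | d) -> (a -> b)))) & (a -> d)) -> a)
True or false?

False

d -> b = False -> False = True
~(d -> b) = ~True = False
~(d -> b) -> f = False -> True = True
d -> a = False -> False = True
~(d -> a) = ~True = False
a | e = False | True = True
(a | e) | d = True | False = True
a -> b = False -> False = True
((a | e) | d) -> (a -> b) = True -> True = True
~(((a | e) | d) -> (a -> b)) = ~True = False
~(d -> a) -> ~(((a | e) | d) -> (a -> b)) = False -> False = True
b -> (~(d -> a) -> ~(((a | e) | d) -> (a -> b))) = False -> True = True
a -> d = False -> False = True
(b -> (~(d -> a) -> ~(((a | e) | d) -> (a -> b)))) & (a -> d) = True & True = True
((b -> (~(d -> a) -> ~(((a | e) | d) -> (a -> b)))) & (a -> d)) -> a = True -> False = False
(~(d -> b) -> f) -> (((b -> (~(d -> a) -> ~(((a | e) | d) -> (a -> b)))) & (a -> d)) -> a) = True -> False = False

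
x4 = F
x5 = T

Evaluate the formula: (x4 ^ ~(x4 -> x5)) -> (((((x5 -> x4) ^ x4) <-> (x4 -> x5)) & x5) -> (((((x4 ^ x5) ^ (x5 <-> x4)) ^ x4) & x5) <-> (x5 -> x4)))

x4 -> x5 = F -> T = T
~(x4 -> x5) = ~T = F
x4 ^ ~(x4 -> x5) = F ^ F = F
x5 -> x4 = T -> F = F
(x5 -> x4) ^ x4 = F ^ F = F
x4 -> x5 = F -> T = T
((x5 -> x4) ^ x4) <-> (x4 -> x5) = F <-> T = F
(((x5 -> x4) ^ x4) <-> (x4 -> x5)) & x5 = F & T = F
x4 ^ x5 = F ^ T = T
x5 <-> x4 = T <-> F = F
(x4 ^ x5) ^ (x5 <-> x4) = T ^ F = T
((x4 ^ x5) ^ (x5 <-> x4)) ^ x4 = T ^ F = T
(((x4 ^ x5) ^ (x5 <-> x4)) ^ x4) & x5 = T & T = T
x5 -> x4 = T -> F = F
((((x4 ^ x5) ^ (x5 <-> x4)) ^ x4) & x5) <-> (x5 -> x4) = T <-> F = F
((((x5 -> x4) ^ x4) <-> (x4 -> x5)) & x5) -> (((((x4 ^ x5) ^ (x5 <-> x4)) ^ x4) & x5) <-> (x5 -> x4)) = F -> F = T
(x4 ^ ~(x4 -> x5)) -> (((((x5 -> x4) ^ x4) <-> (x4 -> x5)) & x5) -> (((((x4 ^ x5) ^ (x5 <-> x4)) ^ x4) & x5) <-> (x5 -> x4))) = F -> T = T

T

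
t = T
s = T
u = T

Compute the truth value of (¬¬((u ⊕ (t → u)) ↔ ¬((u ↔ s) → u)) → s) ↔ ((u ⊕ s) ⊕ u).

Substituting t=T, s=T, u=T:
t → u = T → T = T
u ⊕ (t → u) = T ⊕ T = F
u ↔ s = T ↔ T = T
(u ↔ s) → u = T → T = T
¬((u ↔ s) → u) = ¬T = F
(u ⊕ (t → u)) ↔ ¬((u ↔ s) → u) = F ↔ F = T
¬((u ⊕ (t → u)) ↔ ¬((u ↔ s) → u)) = ¬T = F
¬¬((u ⊕ (t → u)) ↔ ¬((u ↔ s) → u)) = ¬F = T
¬¬((u ⊕ (t → u)) ↔ ¬((u ↔ s) → u)) → s = T → T = T
u ⊕ s = T ⊕ T = F
(u ⊕ s) ⊕ u = F ⊕ T = T
(¬¬((u ⊕ (t → u)) ↔ ¬((u ↔ s) → u)) → s) ↔ ((u ⊕ s) ⊕ u) = T ↔ T = T

T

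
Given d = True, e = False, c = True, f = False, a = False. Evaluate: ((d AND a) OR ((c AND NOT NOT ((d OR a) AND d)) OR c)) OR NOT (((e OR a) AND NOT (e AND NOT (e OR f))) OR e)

True

d AND a = True AND False = False
d OR a = True OR False = True
(d OR a) AND d = True AND True = True
NOT ((d OR a) AND d) = NOT True = False
NOT NOT ((d OR a) AND d) = NOT False = True
c AND NOT NOT ((d OR a) AND d) = True AND True = True
(c AND NOT NOT ((d OR a) AND d)) OR c = True OR True = True
(d AND a) OR ((c AND NOT NOT ((d OR a) AND d)) OR c) = False OR True = True
e OR a = False OR False = False
e OR f = False OR False = False
NOT (e OR f) = NOT False = True
e AND NOT (e OR f) = False AND True = False
NOT (e AND NOT (e OR f)) = NOT False = True
(e OR a) AND NOT (e AND NOT (e OR f)) = False AND True = False
((e OR a) AND NOT (e AND NOT (e OR f))) OR e = False OR False = False
NOT (((e OR a) AND NOT (e AND NOT (e OR f))) OR e) = NOT False = True
((d AND a) OR ((c AND NOT NOT ((d OR a) AND d)) OR c)) OR NOT (((e OR a) AND NOT (e AND NOT (e OR f))) OR e) = True OR True = True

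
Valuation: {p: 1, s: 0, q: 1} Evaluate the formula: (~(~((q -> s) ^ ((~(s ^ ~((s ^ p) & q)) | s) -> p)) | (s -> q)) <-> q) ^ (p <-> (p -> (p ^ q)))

Substituting p=1, s=0, q=1:
q -> s = 1 -> 0 = 0
s ^ p = 0 ^ 1 = 1
(s ^ p) & q = 1 & 1 = 1
~((s ^ p) & q) = ~1 = 0
s ^ ~((s ^ p) & q) = 0 ^ 0 = 0
~(s ^ ~((s ^ p) & q)) = ~0 = 1
~(s ^ ~((s ^ p) & q)) | s = 1 | 0 = 1
(~(s ^ ~((s ^ p) & q)) | s) -> p = 1 -> 1 = 1
(q -> s) ^ ((~(s ^ ~((s ^ p) & q)) | s) -> p) = 0 ^ 1 = 1
~((q -> s) ^ ((~(s ^ ~((s ^ p) & q)) | s) -> p)) = ~1 = 0
s -> q = 0 -> 1 = 1
~((q -> s) ^ ((~(s ^ ~((s ^ p) & q)) | s) -> p)) | (s -> q) = 0 | 1 = 1
~(~((q -> s) ^ ((~(s ^ ~((s ^ p) & q)) | s) -> p)) | (s -> q)) = ~1 = 0
~(~((q -> s) ^ ((~(s ^ ~((s ^ p) & q)) | s) -> p)) | (s -> q)) <-> q = 0 <-> 1 = 0
p ^ q = 1 ^ 1 = 0
p -> (p ^ q) = 1 -> 0 = 0
p <-> (p -> (p ^ q)) = 1 <-> 0 = 0
(~(~((q -> s) ^ ((~(s ^ ~((s ^ p) & q)) | s) -> p)) | (s -> q)) <-> q) ^ (p <-> (p -> (p ^ q))) = 0 ^ 0 = 0

0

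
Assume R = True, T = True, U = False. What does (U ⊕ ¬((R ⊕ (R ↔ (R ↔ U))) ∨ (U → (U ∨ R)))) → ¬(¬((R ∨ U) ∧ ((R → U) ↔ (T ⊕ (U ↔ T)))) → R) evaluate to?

True

R ↔ U = True ↔ False = False
R ↔ (R ↔ U) = True ↔ False = False
R ⊕ (R ↔ (R ↔ U)) = True ⊕ False = True
U ∨ R = False ∨ True = True
U → (U ∨ R) = False → True = True
(R ⊕ (R ↔ (R ↔ U))) ∨ (U → (U ∨ R)) = True ∨ True = True
¬((R ⊕ (R ↔ (R ↔ U))) ∨ (U → (U ∨ R))) = ¬True = False
U ⊕ ¬((R ⊕ (R ↔ (R ↔ U))) ∨ (U → (U ∨ R))) = False ⊕ False = False
R ∨ U = True ∨ False = True
R → U = True → False = False
U ↔ T = False ↔ True = False
T ⊕ (U ↔ T) = True ⊕ False = True
(R → U) ↔ (T ⊕ (U ↔ T)) = False ↔ True = False
(R ∨ U) ∧ ((R → U) ↔ (T ⊕ (U ↔ T))) = True ∧ False = False
¬((R ∨ U) ∧ ((R → U) ↔ (T ⊕ (U ↔ T)))) = ¬False = True
¬((R ∨ U) ∧ ((R → U) ↔ (T ⊕ (U ↔ T)))) → R = True → True = True
¬(¬((R ∨ U) ∧ ((R → U) ↔ (T ⊕ (U ↔ T)))) → R) = ¬True = False
(U ⊕ ¬((R ⊕ (R ↔ (R ↔ U))) ∨ (U → (U ∨ R)))) → ¬(¬((R ∨ U) ∧ ((R → U) ↔ (T ⊕ (U ↔ T)))) → R) = False → False = True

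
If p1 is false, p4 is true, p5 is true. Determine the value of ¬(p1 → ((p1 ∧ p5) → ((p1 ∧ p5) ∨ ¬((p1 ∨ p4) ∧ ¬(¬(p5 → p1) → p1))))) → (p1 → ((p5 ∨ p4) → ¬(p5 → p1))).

True

Substituting p1=False, p4=True, p5=True:
p1 ∧ p5 = False ∧ True = False
p1 ∧ p5 = False ∧ True = False
p1 ∨ p4 = False ∨ True = True
p5 → p1 = True → False = False
¬(p5 → p1) = ¬False = True
¬(p5 → p1) → p1 = True → False = False
¬(¬(p5 → p1) → p1) = ¬False = True
(p1 ∨ p4) ∧ ¬(¬(p5 → p1) → p1) = True ∧ True = True
¬((p1 ∨ p4) ∧ ¬(¬(p5 → p1) → p1)) = ¬True = False
(p1 ∧ p5) ∨ ¬((p1 ∨ p4) ∧ ¬(¬(p5 → p1) → p1)) = False ∨ False = False
(p1 ∧ p5) → ((p1 ∧ p5) ∨ ¬((p1 ∨ p4) ∧ ¬(¬(p5 → p1) → p1))) = False → False = True
p1 → ((p1 ∧ p5) → ((p1 ∧ p5) ∨ ¬((p1 ∨ p4) ∧ ¬(¬(p5 → p1) → p1)))) = False → True = True
¬(p1 → ((p1 ∧ p5) → ((p1 ∧ p5) ∨ ¬((p1 ∨ p4) ∧ ¬(¬(p5 → p1) → p1))))) = ¬True = False
p5 ∨ p4 = True ∨ True = True
p5 → p1 = True → False = False
¬(p5 → p1) = ¬False = True
(p5 ∨ p4) → ¬(p5 → p1) = True → True = True
p1 → ((p5 ∨ p4) → ¬(p5 → p1)) = False → True = True
¬(p1 → ((p1 ∧ p5) → ((p1 ∧ p5) ∨ ¬((p1 ∨ p4) ∧ ¬(¬(p5 → p1) → p1))))) → (p1 → ((p5 ∨ p4) → ¬(p5 → p1))) = False → True = True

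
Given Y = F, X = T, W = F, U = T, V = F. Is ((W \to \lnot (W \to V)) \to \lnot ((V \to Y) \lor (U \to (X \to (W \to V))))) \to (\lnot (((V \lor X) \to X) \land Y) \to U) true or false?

T

Substituting Y=F, X=T, W=F, U=T, V=F:
W \to V = F \to F = T
\lnot (W \to V) = \lnot T = F
W \to \lnot (W \to V) = F \to F = T
V \to Y = F \to F = T
W \to V = F \to F = T
X \to (W \to V) = T \to T = T
U \to (X \to (W \to V)) = T \to T = T
(V \to Y) \lor (U \to (X \to (W \to V))) = T \lor T = T
\lnot ((V \to Y) \lor (U \to (X \to (W \to V)))) = \lnot T = F
(W \to \lnot (W \to V)) \to \lnot ((V \to Y) \lor (U \to (X \to (W \to V)))) = T \to F = F
V \lor X = F \lor T = T
(V \lor X) \to X = T \to T = T
((V \lor X) \to X) \land Y = T \land F = F
\lnot (((V \lor X) \to X) \land Y) = \lnot F = T
\lnot (((V \lor X) \to X) \land Y) \to U = T \to T = T
((W \to \lnot (W \to V)) \to \lnot ((V \to Y) \lor (U \to (X \to (W \to V))))) \to (\lnot (((V \lor X) \to X) \land Y) \to U) = F \to T = T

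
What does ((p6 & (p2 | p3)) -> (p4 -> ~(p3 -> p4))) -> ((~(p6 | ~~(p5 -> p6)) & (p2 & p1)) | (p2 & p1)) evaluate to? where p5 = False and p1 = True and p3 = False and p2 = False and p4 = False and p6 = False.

False

Substituting p5=False, p1=True, p3=False, p2=False, p4=False, p6=False:
p2 | p3 = False | False = False
p6 & (p2 | p3) = False & False = False
p3 -> p4 = False -> False = True
~(p3 -> p4) = ~True = False
p4 -> ~(p3 -> p4) = False -> False = True
(p6 & (p2 | p3)) -> (p4 -> ~(p3 -> p4)) = False -> True = True
p5 -> p6 = False -> False = True
~(p5 -> p6) = ~True = False
~~(p5 -> p6) = ~False = True
p6 | ~~(p5 -> p6) = False | True = True
~(p6 | ~~(p5 -> p6)) = ~True = False
p2 & p1 = False & True = False
~(p6 | ~~(p5 -> p6)) & (p2 & p1) = False & False = False
p2 & p1 = False & True = False
(~(p6 | ~~(p5 -> p6)) & (p2 & p1)) | (p2 & p1) = False | False = False
((p6 & (p2 | p3)) -> (p4 -> ~(p3 -> p4))) -> ((~(p6 | ~~(p5 -> p6)) & (p2 & p1)) | (p2 & p1)) = True -> False = False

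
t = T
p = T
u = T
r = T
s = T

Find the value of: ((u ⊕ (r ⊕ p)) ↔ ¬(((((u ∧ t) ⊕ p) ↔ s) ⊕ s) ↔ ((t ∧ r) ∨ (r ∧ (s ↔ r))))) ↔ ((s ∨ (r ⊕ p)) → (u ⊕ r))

T

r ⊕ p = T ⊕ T = F
u ⊕ (r ⊕ p) = T ⊕ F = T
u ∧ t = T ∧ T = T
(u ∧ t) ⊕ p = T ⊕ T = F
((u ∧ t) ⊕ p) ↔ s = F ↔ T = F
(((u ∧ t) ⊕ p) ↔ s) ⊕ s = F ⊕ T = T
t ∧ r = T ∧ T = T
s ↔ r = T ↔ T = T
r ∧ (s ↔ r) = T ∧ T = T
(t ∧ r) ∨ (r ∧ (s ↔ r)) = T ∨ T = T
((((u ∧ t) ⊕ p) ↔ s) ⊕ s) ↔ ((t ∧ r) ∨ (r ∧ (s ↔ r))) = T ↔ T = T
¬(((((u ∧ t) ⊕ p) ↔ s) ⊕ s) ↔ ((t ∧ r) ∨ (r ∧ (s ↔ r)))) = ¬T = F
(u ⊕ (r ⊕ p)) ↔ ¬(((((u ∧ t) ⊕ p) ↔ s) ⊕ s) ↔ ((t ∧ r) ∨ (r ∧ (s ↔ r)))) = T ↔ F = F
r ⊕ p = T ⊕ T = F
s ∨ (r ⊕ p) = T ∨ F = T
u ⊕ r = T ⊕ T = F
(s ∨ (r ⊕ p)) → (u ⊕ r) = T → F = F
((u ⊕ (r ⊕ p)) ↔ ¬(((((u ∧ t) ⊕ p) ↔ s) ⊕ s) ↔ ((t ∧ r) ∨ (r ∧ (s ↔ r))))) ↔ ((s ∨ (r ⊕ p)) → (u ⊕ r)) = F ↔ F = T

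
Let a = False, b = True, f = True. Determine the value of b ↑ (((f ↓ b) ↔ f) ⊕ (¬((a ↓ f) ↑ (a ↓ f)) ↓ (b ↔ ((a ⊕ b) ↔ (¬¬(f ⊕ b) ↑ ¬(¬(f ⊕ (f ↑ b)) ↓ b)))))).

Substituting a=False, b=True, f=True:
f ↓ b = True ↓ True = False
(f ↓ b) ↔ f = False ↔ True = False
a ↓ f = False ↓ True = False
a ↓ f = False ↓ True = False
(a ↓ f) ↑ (a ↓ f) = False ↑ False = True
¬((a ↓ f) ↑ (a ↓ f)) = ¬True = False
a ⊕ b = False ⊕ True = True
f ⊕ b = True ⊕ True = False
¬(f ⊕ b) = ¬False = True
¬¬(f ⊕ b) = ¬True = False
f ↑ b = True ↑ True = False
f ⊕ (f ↑ b) = True ⊕ False = True
¬(f ⊕ (f ↑ b)) = ¬True = False
¬(f ⊕ (f ↑ b)) ↓ b = False ↓ True = False
¬(¬(f ⊕ (f ↑ b)) ↓ b) = ¬False = True
¬¬(f ⊕ b) ↑ ¬(¬(f ⊕ (f ↑ b)) ↓ b) = False ↑ True = True
(a ⊕ b) ↔ (¬¬(f ⊕ b) ↑ ¬(¬(f ⊕ (f ↑ b)) ↓ b)) = True ↔ True = True
b ↔ ((a ⊕ b) ↔ (¬¬(f ⊕ b) ↑ ¬(¬(f ⊕ (f ↑ b)) ↓ b))) = True ↔ True = True
¬((a ↓ f) ↑ (a ↓ f)) ↓ (b ↔ ((a ⊕ b) ↔ (¬¬(f ⊕ b) ↑ ¬(¬(f ⊕ (f ↑ b)) ↓ b)))) = False ↓ True = False
((f ↓ b) ↔ f) ⊕ (¬((a ↓ f) ↑ (a ↓ f)) ↓ (b ↔ ((a ⊕ b) ↔ (¬¬(f ⊕ b) ↑ ¬(¬(f ⊕ (f ↑ b)) ↓ b))))) = False ⊕ False = False
b ↑ (((f ↓ b) ↔ f) ⊕ (¬((a ↓ f) ↑ (a ↓ f)) ↓ (b ↔ ((a ⊕ b) ↔ (¬¬(f ⊕ b) ↑ ¬(¬(f ⊕ (f ↑ b)) ↓ b)))))) = True ↑ False = True

True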